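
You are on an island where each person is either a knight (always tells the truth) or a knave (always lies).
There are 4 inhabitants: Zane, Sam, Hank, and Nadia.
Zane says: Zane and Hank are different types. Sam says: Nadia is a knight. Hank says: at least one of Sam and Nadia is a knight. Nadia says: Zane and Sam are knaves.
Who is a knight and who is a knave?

Zane is a knight, and the claim "Zane and Hank are different types" is indeed true.
Sam is a knave; "Nadia is a knight" is False, as required.
Hank is a knave; "at least one of Sam and Nadia is a knight" is False, as required.
Since Nadia is a knave, "Zane and Sam are knaves" needs to be False, which holds.

Zane is a knight, Sam is a knave, Hank is a knave, and Nadia is a knave.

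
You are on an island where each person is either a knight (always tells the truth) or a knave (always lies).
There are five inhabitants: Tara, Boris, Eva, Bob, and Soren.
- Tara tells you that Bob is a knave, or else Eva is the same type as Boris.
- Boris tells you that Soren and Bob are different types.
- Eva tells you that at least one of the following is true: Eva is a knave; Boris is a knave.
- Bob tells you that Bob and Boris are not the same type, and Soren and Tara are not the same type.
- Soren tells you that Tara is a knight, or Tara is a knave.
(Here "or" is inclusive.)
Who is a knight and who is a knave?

Tara is a knave, and the claim "Bob is a knave, or else Eva is the same type as Boris" is indeed False.
As a knave, Boris's statement "Soren and Bob are different types" should be False; it is.
Eva is a knight; "at least one of the following is true: Eva is a knave; Boris is a knave" is true, as required.
Bob is a knight; "Bob and Boris are not the same type, and Soren and Tara are not the same type" is true, as required.
Soren (knight): "Tara is a knight, or Tara is a knave" — true. ✓

Knights: Eva, Bob, and Soren. Knaves: Tara and Boris.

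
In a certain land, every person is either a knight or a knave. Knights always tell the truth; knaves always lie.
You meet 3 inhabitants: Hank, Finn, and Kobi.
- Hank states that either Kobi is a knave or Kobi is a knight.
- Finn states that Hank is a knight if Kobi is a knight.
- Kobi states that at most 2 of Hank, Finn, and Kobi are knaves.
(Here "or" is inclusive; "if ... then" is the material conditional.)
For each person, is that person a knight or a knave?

Hank is a knight, Finn is a knight, and Kobi is a knight.

Hank is a knight; "either Kobi is a knave or Kobi is a knight" is True, as required.
Since Finn is a knight, "Hank is a knight if Kobi is a knight" needs to be True, which holds.
As a knight, Kobi's statement "at most 2 of Hank, Finn, and Kobi are knaves" should be True; it is.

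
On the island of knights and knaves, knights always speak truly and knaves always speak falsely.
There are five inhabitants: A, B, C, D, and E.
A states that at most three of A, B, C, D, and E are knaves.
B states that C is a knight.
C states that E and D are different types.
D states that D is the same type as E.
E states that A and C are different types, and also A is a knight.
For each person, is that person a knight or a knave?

A is a knight, B is a knave, C is a knave, D is a knight, and E is a knight.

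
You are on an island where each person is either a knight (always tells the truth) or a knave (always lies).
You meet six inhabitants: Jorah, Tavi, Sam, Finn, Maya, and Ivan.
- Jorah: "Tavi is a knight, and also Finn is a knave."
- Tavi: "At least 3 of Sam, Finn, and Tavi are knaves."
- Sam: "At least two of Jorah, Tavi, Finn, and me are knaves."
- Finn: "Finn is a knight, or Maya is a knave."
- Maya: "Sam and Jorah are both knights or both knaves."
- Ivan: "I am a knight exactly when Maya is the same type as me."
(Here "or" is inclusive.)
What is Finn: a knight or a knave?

Finn is a knight.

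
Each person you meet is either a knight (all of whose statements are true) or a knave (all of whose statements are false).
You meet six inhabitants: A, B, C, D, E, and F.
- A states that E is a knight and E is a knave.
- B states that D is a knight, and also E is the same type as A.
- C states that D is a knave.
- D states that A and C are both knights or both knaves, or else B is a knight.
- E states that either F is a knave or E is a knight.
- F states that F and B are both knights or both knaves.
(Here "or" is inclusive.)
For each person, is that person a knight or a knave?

A is a knave, and the claim "E is a knight and E is a knave" is indeed false.
B is a knight, and the claim "D is a knight, and also E is the same type as A" is indeed True.
As a knave, C's statement "D is a knave" should be false; it is.
D is a knight, so "A and C are both knights or both knaves, or else B is a knight" must be True — and it is.
Since E is a knave, "either F is a knave or E is a knight" needs to be false, which holds.
F (knight): "F and B are both knights or both knaves" — True. ✓

A is a knave, B is a knight, C is a knave, D is a knight, E is a knave, and F is a knight.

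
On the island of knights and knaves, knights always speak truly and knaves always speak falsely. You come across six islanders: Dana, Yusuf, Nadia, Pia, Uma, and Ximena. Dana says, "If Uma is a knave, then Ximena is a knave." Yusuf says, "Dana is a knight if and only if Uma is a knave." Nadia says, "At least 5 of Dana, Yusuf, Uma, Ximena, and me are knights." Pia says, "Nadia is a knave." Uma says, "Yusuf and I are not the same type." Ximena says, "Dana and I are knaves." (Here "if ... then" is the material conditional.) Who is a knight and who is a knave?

Since Dana is a knight, "if Uma is a knave, then Ximena is a knave" needs to be true, which holds.
Yusuf is a knave, so "Dana is a knight if and only if Uma is a knave" must be False — and it is.
Nadia (knave): "at least 5 of Dana, Yusuf, Uma, Ximena, and me are knights" — False. ✓
Pia (knight): "Nadia is a knave" — true. ✓
Uma is a knight, so "Yusuf and I are not the same type" must be true — and it is.
Since Ximena is a knave, "Dana and I are knaves" needs to be False, which holds.

Dana is a knight, Yusuf is a knave, Nadia is a knave, Pia is a knight, Uma is a knight, and Ximena is a knave.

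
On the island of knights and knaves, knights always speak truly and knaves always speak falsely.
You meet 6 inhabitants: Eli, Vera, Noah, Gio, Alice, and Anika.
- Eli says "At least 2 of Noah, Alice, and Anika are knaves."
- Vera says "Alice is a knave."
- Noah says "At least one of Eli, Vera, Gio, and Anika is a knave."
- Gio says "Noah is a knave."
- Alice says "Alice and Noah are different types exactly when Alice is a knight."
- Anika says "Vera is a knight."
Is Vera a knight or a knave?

Vera is a knight.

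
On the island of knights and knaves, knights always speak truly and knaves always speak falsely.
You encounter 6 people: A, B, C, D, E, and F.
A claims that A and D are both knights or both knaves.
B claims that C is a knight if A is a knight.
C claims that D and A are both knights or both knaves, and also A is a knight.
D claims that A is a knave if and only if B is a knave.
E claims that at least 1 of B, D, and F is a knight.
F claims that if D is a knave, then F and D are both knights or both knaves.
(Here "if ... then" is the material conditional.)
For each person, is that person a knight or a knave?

Knights: A, B, C, D, E, and F. Knaves: none.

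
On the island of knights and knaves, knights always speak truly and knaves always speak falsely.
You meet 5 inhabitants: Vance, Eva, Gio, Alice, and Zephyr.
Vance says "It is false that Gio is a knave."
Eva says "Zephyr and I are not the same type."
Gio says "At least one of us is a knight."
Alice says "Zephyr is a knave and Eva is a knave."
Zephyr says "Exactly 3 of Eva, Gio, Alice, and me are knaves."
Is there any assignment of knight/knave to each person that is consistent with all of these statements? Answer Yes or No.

Yes

One consistent assignment: Vance=knight, Eva=knight, Gio=knight, Alice=knave, Zephyr=knave.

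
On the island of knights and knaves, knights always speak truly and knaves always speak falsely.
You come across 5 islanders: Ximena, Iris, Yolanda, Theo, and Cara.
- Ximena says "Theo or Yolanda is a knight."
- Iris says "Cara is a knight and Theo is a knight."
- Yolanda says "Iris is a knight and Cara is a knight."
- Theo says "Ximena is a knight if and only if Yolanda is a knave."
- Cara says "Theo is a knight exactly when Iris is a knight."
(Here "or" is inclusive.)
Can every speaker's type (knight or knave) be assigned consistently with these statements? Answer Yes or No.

Yes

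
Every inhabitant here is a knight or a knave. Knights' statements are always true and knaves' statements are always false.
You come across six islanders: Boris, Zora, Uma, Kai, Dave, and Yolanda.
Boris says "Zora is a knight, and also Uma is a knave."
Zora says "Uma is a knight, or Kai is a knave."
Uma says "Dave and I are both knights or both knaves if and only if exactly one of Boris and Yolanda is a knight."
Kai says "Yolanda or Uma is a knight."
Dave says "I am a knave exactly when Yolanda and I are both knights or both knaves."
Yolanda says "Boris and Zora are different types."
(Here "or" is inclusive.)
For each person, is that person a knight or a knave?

Boris is a knight; "Zora is a knight, and also Uma is a knave" is True, as required.
Zora is a knight, so "Uma is a knight, or Kai is a knave" must be True — and it is.
Uma (knave): "Dave and I are both knights or both knaves if and only if exactly one of Boris and Yolanda is a knight" — False. ✓
As a knave, Kai's statement "Yolanda or Uma is a knight" should be False; it is.
Since Dave is a knight, "I am a knave exactly when Yolanda and I are both knights or both knaves" needs to be True, which holds.
Yolanda is a knave, and the claim "Boris and Zora are different types" is indeed False.

Boris is a knight, Zora is a knight, Uma is a knave, Kai is a knave, Dave is a knight, and Yolanda is a knave.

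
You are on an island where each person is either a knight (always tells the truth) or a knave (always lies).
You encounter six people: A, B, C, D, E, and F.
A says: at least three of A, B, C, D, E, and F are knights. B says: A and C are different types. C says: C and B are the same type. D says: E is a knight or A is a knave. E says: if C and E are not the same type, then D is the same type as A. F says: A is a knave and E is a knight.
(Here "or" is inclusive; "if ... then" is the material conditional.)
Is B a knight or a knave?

Consistent assignments: {A=knight, B=knight, C=knave, D=knight, E=knight, F=knave}
In every consistent assignment, B is a knight.

B is a knight.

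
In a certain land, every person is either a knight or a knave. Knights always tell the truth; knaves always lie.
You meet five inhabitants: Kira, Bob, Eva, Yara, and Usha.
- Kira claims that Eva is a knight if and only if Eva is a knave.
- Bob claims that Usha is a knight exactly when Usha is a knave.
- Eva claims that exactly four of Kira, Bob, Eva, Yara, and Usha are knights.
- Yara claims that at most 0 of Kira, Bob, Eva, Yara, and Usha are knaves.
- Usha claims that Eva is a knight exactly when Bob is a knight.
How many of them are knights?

1

The unique consistent assignment is Kira=knave, Bob=knave, Eva=knave, Yara=knave, Usha=knight.
That has 1 knight.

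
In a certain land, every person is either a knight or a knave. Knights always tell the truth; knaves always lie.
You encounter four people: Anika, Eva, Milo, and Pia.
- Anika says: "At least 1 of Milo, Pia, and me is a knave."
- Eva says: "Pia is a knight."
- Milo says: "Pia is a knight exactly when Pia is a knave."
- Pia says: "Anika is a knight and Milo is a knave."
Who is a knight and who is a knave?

Anika is a knight, Eva is a knight, Milo is a knave, and Pia is a knight.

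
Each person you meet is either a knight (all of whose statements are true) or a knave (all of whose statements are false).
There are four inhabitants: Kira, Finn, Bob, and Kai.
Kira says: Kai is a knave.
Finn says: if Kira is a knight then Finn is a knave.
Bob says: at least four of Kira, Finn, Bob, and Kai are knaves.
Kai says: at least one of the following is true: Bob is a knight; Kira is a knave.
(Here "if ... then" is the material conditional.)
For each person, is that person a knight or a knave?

Kira is a knave, Finn is a knight, Bob is a knave, and Kai is a knight.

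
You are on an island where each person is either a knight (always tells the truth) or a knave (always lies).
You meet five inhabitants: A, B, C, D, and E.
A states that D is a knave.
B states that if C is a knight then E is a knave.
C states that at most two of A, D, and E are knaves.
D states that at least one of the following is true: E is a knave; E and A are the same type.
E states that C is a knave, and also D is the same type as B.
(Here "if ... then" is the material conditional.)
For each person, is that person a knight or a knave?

A is a knave; "D is a knave" is False, as required.
As a knight, B's statement "if C is a knight then E is a knave" should be true; it is.
C is a knight, and the claim "at most two of A, D, and E are knaves" is indeed true.
D is a knight, and the claim "at least one of the following is true: E is a knave; E and A are the same type" is indeed true.
Since E is a knave, "C is a knave, and also D is the same type as B" needs to be False, which holds.

A is a knave, B is a knight, C is a knight, D is a knight, and E is a knave.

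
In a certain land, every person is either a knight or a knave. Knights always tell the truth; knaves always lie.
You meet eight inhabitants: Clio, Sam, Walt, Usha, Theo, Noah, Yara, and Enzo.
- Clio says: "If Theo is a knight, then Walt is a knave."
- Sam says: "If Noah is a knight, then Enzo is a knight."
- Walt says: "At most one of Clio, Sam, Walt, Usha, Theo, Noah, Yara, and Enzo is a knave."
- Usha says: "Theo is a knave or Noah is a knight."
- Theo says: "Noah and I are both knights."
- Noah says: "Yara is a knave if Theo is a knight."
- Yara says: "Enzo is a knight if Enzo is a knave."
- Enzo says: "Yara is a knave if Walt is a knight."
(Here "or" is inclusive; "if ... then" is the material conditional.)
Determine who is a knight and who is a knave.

Since Clio is a knight, "if Theo is a knight, then Walt is a knave" needs to be true, which holds.
Since Sam is a knight, "if Noah is a knight, then Enzo is a knight" needs to be true, which holds.
Walt is a knave, so "at most one of Clio, Sam, Walt, Usha, Theo, Noah, Yara, and Enzo is a knave" must be False — and it is.
Usha is a knight; "Theo is a knave or Noah is a knight" is true, as required.
As a knave, Theo's statement "Noah and I are both knights" should be False; it is.
Noah is a knight; "Yara is a knave if Theo is a knight" is true, as required.
As a knight, Yara's statement "Enzo is a knight if Enzo is a knave" should be true; it is.
Since Enzo is a knight, "Yara is a knave if Walt is a knight" needs to be true, which holds.

Knights: Clio, Sam, Usha, Noah, Yara, and Enzo. Knaves: Walt and Theo.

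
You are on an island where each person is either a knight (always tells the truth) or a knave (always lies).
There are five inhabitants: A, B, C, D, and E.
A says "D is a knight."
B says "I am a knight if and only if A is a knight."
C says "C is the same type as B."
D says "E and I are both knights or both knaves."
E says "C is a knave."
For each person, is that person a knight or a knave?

A is a knight, so "D is a knight" must be True — and it is.
Since B is a knight, "I am a knight if and only if A is a knight" needs to be True, which holds.
C is a knave, so "C is the same type as B" must be False — and it is.
D is a knight; "E and I are both knights or both knaves" is True, as required.
E is a knight, and the claim "C is a knave" is indeed True.

A is a knight, B is a knight, C is a knave, D is a knight, and E is a knight.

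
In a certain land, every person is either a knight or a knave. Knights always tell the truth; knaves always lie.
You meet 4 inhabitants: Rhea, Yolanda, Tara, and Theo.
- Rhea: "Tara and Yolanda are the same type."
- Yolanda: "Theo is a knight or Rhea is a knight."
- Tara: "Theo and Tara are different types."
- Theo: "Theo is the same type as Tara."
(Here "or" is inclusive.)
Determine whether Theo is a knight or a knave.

Theo is a knave.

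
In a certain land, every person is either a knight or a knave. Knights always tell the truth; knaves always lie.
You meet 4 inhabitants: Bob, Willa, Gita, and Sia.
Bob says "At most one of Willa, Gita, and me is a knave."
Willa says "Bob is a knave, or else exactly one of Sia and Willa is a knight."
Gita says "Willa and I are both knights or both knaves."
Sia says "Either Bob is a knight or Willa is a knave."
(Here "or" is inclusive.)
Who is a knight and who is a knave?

Suppose Bob is a knight. Then Bob's statement "at most one of Willa, Gita, and me is a knave" would have to be true. Checking the 8 ways to assign the others, none is consistent with every speaker.
(For instance, with Willa=knight, Gita=knave, Sia=knave, Sia's claim "either Bob is a knight or Willa is a knave" comes out true where it would need to be false.)
So Bob must be a knave, making "at most one of Willa, Gita, and me is a knave" false. Taking Bob=knave, Willa=knight, Gita=knave, Sia=knave, each remaining statement checks out:
  Willa (knight): "Bob is a knave, or else exactly one of Sia and Willa is a knight" — true. ✓
  Gita (knave): "Willa and I are both knights or both knaves" — false. ✓
  Sia (knave): "either Bob is a knight or Willa is a knave" — false. ✓
This is the unique consistent assignment.

Bob is a knave, Willa is a knight, Gita is a knave, and Sia is a knave.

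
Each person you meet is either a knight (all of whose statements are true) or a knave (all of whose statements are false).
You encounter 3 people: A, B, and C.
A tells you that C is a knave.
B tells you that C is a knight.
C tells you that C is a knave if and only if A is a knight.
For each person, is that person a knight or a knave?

Knights: B and C. Knaves: A.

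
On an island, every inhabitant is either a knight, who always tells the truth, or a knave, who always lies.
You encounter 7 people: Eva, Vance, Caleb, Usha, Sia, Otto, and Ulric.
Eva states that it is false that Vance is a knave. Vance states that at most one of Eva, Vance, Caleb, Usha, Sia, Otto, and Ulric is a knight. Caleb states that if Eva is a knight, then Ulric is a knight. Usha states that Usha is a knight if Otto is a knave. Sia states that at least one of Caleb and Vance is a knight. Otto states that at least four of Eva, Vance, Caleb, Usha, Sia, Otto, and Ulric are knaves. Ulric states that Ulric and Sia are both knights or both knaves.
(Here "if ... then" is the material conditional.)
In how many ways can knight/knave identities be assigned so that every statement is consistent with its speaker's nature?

1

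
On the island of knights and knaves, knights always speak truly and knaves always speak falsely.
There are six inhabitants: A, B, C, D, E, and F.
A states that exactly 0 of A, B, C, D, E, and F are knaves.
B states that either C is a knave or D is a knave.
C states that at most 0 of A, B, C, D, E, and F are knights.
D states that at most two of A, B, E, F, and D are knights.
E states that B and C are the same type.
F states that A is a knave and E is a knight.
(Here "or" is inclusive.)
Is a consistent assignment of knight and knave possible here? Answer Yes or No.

Yes

One consistent assignment: A=knave, B=knight, C=knave, D=knight, E=knave, F=knave.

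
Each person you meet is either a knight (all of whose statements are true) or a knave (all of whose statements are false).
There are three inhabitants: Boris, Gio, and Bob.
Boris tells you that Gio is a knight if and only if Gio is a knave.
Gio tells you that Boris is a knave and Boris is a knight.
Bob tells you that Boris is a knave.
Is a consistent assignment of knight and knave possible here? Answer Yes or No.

Yes

One consistent assignment: Boris=knave, Gio=knave, Bob=knight.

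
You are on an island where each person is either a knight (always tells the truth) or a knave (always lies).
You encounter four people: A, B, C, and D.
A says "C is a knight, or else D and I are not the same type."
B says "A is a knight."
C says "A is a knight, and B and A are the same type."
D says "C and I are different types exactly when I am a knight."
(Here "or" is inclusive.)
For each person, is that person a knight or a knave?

A is a knight, B is a knight, C is a knight, and D is a knave.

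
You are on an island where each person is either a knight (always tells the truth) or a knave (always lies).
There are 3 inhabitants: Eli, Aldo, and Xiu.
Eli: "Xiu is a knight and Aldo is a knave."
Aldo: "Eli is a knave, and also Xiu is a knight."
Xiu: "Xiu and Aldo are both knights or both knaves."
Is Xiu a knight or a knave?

Xiu is a knight.

Consistent assignments: {Eli=knave, Aldo=knight, Xiu=knight}
In every consistent assignment, Xiu is a knight.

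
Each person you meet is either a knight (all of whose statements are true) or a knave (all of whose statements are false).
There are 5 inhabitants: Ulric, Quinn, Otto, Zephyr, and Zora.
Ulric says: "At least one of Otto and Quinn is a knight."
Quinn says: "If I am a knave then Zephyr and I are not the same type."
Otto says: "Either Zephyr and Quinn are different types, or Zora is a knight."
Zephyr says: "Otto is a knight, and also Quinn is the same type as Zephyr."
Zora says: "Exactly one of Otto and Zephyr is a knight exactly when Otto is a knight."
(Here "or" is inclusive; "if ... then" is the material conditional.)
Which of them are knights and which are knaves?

Since Ulric is a knight, "at least one of Otto and Quinn is a knight" needs to be true, which holds.
Quinn (knight): "if I am a knave then Zephyr and I are not the same type" — true. ✓
Otto is a knight; "either Zephyr and Quinn are different types, or Zora is a knight" is true, as required.
Zephyr is a knave; "Otto is a knight, and also Quinn is the same type as Zephyr" is False, as required.
As a knight, Zora's statement "exactly one of Otto and Zephyr is a knight exactly when Otto is a knight" should be true; it is.

Ulric is a knight, Quinn is a knight, Otto is a knight, Zephyr is a knave, and Zora is a knight.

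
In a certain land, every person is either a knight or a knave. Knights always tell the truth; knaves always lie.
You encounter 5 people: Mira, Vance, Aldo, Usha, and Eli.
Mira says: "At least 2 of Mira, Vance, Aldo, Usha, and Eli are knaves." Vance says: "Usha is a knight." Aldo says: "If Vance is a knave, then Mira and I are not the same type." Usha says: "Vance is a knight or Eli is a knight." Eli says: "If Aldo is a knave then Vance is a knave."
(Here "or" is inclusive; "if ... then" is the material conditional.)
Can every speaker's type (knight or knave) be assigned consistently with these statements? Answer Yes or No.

Yes

One consistent assignment: Mira=knave, Vance=knight, Aldo=knight, Usha=knight, Eli=knight.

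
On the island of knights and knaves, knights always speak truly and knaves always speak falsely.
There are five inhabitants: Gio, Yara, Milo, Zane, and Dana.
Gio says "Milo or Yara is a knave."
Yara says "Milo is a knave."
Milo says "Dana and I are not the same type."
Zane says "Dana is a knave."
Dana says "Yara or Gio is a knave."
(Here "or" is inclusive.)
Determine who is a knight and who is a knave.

Gio is a knight, Yara is a knight, Milo is a knave, Zane is a knight, and Dana is a knave.

Since Gio is a knight, "Milo or Yara is a knave" needs to be True, which holds.
As a knight, Yara's statement "Milo is a knave" should be True; it is.
Milo is a knave, and the claim "Dana and I are not the same type" is indeed false.
Zane is a knight; "Dana is a knave" is True, as required.
Dana is a knave, so "Yara or Gio is a knave" must be false — and it is.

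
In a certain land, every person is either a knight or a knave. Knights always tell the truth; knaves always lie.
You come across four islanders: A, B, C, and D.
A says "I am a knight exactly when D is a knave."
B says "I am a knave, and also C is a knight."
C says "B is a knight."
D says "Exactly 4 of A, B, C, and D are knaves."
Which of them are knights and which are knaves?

As a knight, A's statement "I am a knight exactly when D is a knave" should be True; it is.
B is a knave, so "I am a knave, and also C is a knight" must be False — and it is.
C is a knave, so "B is a knight" must be False — and it is.
Since D is a knave, "exactly 4 of A, B, C, and D are knaves" needs to be False, which holds.

A is a knight, B is a knave, C is a knave, and D is a knave.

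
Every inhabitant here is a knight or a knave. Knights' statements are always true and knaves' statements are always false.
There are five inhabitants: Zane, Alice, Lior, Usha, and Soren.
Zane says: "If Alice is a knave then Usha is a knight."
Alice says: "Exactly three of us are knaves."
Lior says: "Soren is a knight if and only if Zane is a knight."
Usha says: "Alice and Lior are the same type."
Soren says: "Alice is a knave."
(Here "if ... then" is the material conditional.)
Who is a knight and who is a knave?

Zane is a knight, Alice is a knight, Lior is a knave, Usha is a knave, and Soren is a knave.

As a knight, Zane's statement "if Alice is a knave then Usha is a knight" should be True; it is.
Alice (knight): "exactly three of us are knaves" — True. ✓
Lior is a knave, so "Soren is a knight if and only if Zane is a knight" must be False — and it is.
Usha is a knave, so "Alice and Lior are the same type" must be False — and it is.
Since Soren is a knave, "Alice is a knave" needs to be False, which holds.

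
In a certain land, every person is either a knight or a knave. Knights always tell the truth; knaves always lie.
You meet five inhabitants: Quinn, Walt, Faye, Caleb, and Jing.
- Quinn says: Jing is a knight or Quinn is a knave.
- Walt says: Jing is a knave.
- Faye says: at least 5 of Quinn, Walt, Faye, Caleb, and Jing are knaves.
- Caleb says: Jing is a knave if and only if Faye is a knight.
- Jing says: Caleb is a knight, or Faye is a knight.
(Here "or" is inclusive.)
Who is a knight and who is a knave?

Suppose Quinn is a knave. Then Quinn's statement "Jing is a knight or Quinn is a knave" would have to be false. Checking the 16 ways to assign the others, none is consistent with every speaker.
(For instance, with Walt=knave, Faye=knave, Caleb=knight, Jing=knight, Quinn's claim "Jing is a knight or Quinn is a knave" comes out true where it would need to be false.)
So Quinn must be a knight, making "Jing is a knight or Quinn is a knave" true. Taking Quinn=knight, Walt=knave, Faye=knave, Caleb=knight, Jing=knight, each remaining statement checks out:
  Walt (knave): "Jing is a knave" — false. ✓
  Faye (knave): "at least 5 of Quinn, Walt, Faye, Caleb, and Jing are knaves" — false. ✓
  Caleb (knight): "Jing is a knave if and only if Faye is a knight" — true. ✓
  Jing (knight): "Caleb is a knight, or Faye is a knight" — true. ✓
This is the unique consistent assignment.

Knights: Quinn, Caleb, and Jing. Knaves: Walt and Faye.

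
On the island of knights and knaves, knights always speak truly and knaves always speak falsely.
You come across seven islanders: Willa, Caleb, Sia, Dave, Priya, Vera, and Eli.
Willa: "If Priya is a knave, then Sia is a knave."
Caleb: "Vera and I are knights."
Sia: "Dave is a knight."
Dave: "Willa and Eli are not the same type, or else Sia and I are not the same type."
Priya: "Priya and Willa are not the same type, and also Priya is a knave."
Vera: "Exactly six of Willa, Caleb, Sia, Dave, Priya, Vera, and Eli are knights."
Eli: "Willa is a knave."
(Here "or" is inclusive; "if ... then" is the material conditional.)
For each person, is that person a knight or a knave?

Knights: Sia, Dave, and Eli. Knaves: Willa, Caleb, Priya, and Vera.

Willa is a knave, so "if Priya is a knave, then Sia is a knave" must be false — and it is.
Caleb is a knave, and the claim "Vera and I are knights" is indeed false.
As a knight, Sia's statement "Dave is a knight" should be True; it is.
Dave is a knight; "Willa and Eli are not the same type, or else Sia and I are not the same type" is True, as required.
As a knave, Priya's statement "Priya and Willa are not the same type, and also Priya is a knave" should be false; it is.
Vera (knave): "exactly six of Willa, Caleb, Sia, Dave, Priya, Vera, and Eli are knights" — false. ✓
Since Eli is a knight, "Willa is a knave" needs to be True, which holds.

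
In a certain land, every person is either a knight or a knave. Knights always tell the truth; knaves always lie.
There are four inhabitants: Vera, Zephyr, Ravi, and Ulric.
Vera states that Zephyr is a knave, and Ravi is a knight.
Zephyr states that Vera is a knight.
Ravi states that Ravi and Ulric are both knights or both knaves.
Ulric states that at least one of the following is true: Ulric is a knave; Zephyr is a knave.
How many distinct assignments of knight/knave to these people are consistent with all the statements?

1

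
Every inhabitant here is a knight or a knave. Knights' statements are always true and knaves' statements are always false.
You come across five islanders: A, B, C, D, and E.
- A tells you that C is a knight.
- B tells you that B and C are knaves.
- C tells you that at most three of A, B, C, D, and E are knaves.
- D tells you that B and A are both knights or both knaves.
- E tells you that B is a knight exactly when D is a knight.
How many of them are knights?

3

The unique consistent assignment is A=knight, B=knave, C=knight, D=knave, E=knight.
That has 3 knights.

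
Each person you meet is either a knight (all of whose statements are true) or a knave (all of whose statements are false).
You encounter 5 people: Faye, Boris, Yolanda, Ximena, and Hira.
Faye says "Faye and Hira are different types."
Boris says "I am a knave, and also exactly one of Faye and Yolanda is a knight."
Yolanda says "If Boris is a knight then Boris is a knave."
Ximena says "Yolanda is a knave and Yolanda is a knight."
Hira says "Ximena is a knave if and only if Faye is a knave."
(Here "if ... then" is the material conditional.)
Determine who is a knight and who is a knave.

Knights: Faye and Yolanda. Knaves: Boris, Ximena, and Hira.

Since Faye is a knight, "Faye and Hira are different types" needs to be True, which holds.
Boris is a knave; "I am a knave, and also exactly one of Faye and Yolanda is a knight" is False, as required.
Yolanda is a knight, so "if Boris is a knight then Boris is a knave" must be True — and it is.
Ximena is a knave, so "Yolanda is a knave and Yolanda is a knight" must be False — and it is.
Hira is a knave, and the claim "Ximena is a knave if and only if Faye is a knave" is indeed False.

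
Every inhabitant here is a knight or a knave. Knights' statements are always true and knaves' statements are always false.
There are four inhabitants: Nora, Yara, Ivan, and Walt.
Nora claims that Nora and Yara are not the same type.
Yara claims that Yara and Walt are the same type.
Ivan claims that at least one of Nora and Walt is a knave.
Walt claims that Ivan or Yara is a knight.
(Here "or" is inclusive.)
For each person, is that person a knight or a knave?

Nora is a knave, Yara is a knave, Ivan is a knight, and Walt is a knight.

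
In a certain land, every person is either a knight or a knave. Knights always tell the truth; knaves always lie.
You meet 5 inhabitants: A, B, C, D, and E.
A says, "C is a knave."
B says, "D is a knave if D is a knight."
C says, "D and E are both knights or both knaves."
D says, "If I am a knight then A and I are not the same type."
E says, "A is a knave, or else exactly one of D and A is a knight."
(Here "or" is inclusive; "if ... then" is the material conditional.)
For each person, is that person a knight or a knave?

Knights: C, D, and E. Knaves: A and B.

Suppose A is a knight. Then A's statement "C is a knave" would have to be true. Checking the 16 ways to assign the others, none is consistent with every speaker.
(For instance, with B=knave, C=knight, D=knight, E=knight, A's claim "C is a knave" comes out false where it would need to be true.)
So A must be a knave, making "C is a knave" false. Taking A=knave, B=knave, C=knight, D=knight, E=knight, each remaining statement checks out:
  B (knave): "D is a knave if D is a knight" — false. ✓
  C (knight): "D and E are both knights or both knaves" — true. ✓
  D (knight): "if I am a knight then A and I are not the same type" — true. ✓
  E (knight): "A is a knave, or else exactly one of D and A is a knight" — true. ✓
This is the unique consistent assignment.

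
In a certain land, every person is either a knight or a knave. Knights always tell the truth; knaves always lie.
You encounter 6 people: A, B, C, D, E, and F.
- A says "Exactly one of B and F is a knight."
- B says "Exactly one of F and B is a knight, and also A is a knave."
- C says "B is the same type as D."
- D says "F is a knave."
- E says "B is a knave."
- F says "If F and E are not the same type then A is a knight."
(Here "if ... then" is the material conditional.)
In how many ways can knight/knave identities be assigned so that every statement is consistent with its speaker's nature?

2

Consistent assignments:
  A=knight, B=knave, C=knight, D=knave, E=knight, F=knight
  A=knave, B=knave, C=knave, D=knight, E=knight, F=knave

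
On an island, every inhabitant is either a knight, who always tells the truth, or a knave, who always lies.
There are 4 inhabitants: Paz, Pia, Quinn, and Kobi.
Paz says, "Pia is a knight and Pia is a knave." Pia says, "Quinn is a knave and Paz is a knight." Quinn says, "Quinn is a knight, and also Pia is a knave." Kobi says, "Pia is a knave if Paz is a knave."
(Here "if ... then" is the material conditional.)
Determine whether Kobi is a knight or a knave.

Consistent assignments: {Paz=knave, Pia=knave, Quinn=knight, Kobi=knight}; {Paz=knave, Pia=knave, Quinn=knave, Kobi=knight}
In every consistent assignment, Kobi is a knight.

Kobi is a knight.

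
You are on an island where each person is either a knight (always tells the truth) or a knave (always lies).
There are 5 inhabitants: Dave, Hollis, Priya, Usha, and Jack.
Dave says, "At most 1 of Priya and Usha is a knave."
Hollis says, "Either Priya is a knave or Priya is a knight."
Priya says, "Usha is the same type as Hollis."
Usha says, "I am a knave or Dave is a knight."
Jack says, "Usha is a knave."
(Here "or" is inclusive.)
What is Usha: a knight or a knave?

Usha is a knight.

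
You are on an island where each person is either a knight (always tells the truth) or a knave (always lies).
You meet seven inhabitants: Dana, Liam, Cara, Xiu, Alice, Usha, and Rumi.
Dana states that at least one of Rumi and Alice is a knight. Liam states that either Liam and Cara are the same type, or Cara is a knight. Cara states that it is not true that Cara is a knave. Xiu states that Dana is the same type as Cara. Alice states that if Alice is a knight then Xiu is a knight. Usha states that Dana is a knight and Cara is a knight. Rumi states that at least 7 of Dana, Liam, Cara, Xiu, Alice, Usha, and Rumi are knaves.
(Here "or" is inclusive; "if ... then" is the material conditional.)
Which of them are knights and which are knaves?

Dana is a knight, and the claim "at least one of Rumi and Alice is a knight" is indeed True.
Since Liam is a knight, "either Liam and Cara are the same type, or Cara is a knight" needs to be True, which holds.
Since Cara is a knight, "it is not true that Cara is a knave" needs to be True, which holds.
Xiu is a knight, so "Dana is the same type as Cara" must be True — and it is.
Since Alice is a knight, "if Alice is a knight then Xiu is a knight" needs to be True, which holds.
Usha is a knight; "Dana is a knight and Cara is a knight" is True, as required.
Since Rumi is a knave, "at least 7 of Dana, Liam, Cara, Xiu, Alice, Usha, and Rumi are knaves" needs to be false, which holds.

Dana is a knight, Liam is a knight, Cara is a knight, Xiu is a knight, Alice is a knight, Usha is a knight, and Rumi is a knave.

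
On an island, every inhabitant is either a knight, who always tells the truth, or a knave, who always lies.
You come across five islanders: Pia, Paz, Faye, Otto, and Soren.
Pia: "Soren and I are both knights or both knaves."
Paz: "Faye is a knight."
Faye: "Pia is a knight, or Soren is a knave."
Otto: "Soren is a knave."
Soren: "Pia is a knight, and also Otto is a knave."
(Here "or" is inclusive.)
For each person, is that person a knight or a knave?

Pia is a knight, Paz is a knight, Faye is a knight, Otto is a knave, and Soren is a knight.

Suppose Pia is a knave. Then Pia's statement "Soren and I are both knights or both knaves" would have to be false. Checking the 16 ways to assign the others, none is consistent with every speaker.
(For instance, with Paz=knight, Faye=knight, Otto=knave, Soren=knight, Faye's claim "Pia is a knight, or Soren is a knave" comes out false where it would need to be true.)
So Pia must be a knight, making "Soren and I are both knights or both knaves" true. Taking Pia=knight, Paz=knight, Faye=knight, Otto=knave, Soren=knight, each remaining statement checks out:
  Paz (knight): "Faye is a knight" — true. ✓
  Faye (knight): "Pia is a knight, or Soren is a knave" — true. ✓
  Otto (knave): "Soren is a knave" — false. ✓
  Soren (knight): "Pia is a knight, and also Otto is a knave" — true. ✓
This is the unique consistent assignment.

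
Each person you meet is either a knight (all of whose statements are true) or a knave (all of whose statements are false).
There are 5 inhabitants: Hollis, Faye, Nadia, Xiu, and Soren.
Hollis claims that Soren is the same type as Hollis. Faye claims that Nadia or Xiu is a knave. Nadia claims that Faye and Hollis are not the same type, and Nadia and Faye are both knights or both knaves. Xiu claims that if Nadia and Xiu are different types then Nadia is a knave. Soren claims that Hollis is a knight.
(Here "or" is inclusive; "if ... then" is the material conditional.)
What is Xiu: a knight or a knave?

Xiu is a knight.

Consistent assignments: {Hollis=knight, Faye=knight, Nadia=knave, Xiu=knight, Soren=knight}
In every consistent assignment, Xiu is a knight.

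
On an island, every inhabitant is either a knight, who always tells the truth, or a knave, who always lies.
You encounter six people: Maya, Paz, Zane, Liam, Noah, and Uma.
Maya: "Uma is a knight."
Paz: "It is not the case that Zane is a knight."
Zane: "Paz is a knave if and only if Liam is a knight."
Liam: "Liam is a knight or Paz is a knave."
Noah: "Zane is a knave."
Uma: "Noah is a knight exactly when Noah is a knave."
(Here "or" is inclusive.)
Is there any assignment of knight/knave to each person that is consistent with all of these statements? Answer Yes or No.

Yes

One consistent assignment: Maya=knave, Paz=knight, Zane=knave, Liam=knight, Noah=knight, Uma=knave.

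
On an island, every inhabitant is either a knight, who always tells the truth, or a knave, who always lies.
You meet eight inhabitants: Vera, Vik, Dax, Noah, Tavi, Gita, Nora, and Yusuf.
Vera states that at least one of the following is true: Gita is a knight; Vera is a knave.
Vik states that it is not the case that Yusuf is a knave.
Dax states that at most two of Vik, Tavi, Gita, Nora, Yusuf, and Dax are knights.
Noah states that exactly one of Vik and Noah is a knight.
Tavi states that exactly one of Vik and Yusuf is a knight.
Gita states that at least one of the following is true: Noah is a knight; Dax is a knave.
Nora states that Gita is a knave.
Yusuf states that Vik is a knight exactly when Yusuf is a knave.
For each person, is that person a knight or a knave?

Knights: Vera, Dax, Noah, and Gita. Knaves: Vik, Tavi, Nora, and Yusuf.

Vera is a knight, so "at least one of the following is true: Gita is a knight; Vera is a knave" must be true — and it is.
Vik is a knave, so "it is not the case that Yusuf is a knave" must be False — and it is.
As a knight, Dax's statement "at most two of Vik, Tavi, Gita, Nora, Yusuf, and Dax are knights" should be true; it is.
As a knight, Noah's statement "exactly one of Vik and Noah is a knight" should be true; it is.
Tavi is a knave, so "exactly one of Vik and Yusuf is a knight" must be False — and it is.
Gita is a knight, so "at least one of the following is true: Noah is a knight; Dax is a knave" must be true — and it is.
Nora (knave): "Gita is a knave" — False. ✓
Yusuf is a knave, so "Vik is a knight exactly when Yusuf is a knave" must be False — and it is.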